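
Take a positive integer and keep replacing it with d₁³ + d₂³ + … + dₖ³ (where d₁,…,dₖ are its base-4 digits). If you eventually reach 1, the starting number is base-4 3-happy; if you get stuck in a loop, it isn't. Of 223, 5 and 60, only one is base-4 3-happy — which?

223

223: 223 → 82 → 10 → 16 → 1  — reaches 1 (base-4 3-happy)
5: 5 → 2 → 8 → 8  — repeats 8 (not base-4 3-happy)
60: 60 → 54 → 36 → 9 → 9  — repeats 9 (not base-4 3-happy)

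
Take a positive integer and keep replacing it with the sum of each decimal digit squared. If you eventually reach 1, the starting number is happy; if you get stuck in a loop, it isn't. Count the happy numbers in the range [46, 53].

1

46: 46 → 52 → 29 → 85 → 89 → 145 → 42 → 20 → 4 → 16 → 37 → 58 → 89  — not happy
47: 47 → 65 → 61 → 37 → 58 → 89 → 145 → 42 → 20 → 4 → 16 → 37  — not happy
48: 48 → 80 → 64 → 52 → 29 → 85 → 89 → 145 → 42 → 20 → 4 → 16 → 37 → 58 → 89  — not happy
49: 49 → 97 → 130 → 10 → 1  — happy
50: 50 → 25 → 29 → 85 → 89 → 145 → 42 → 20 → 4 → 16 → 37 → 58 → 89  — not happy
51: 51 → 26 → 40 → 16 → 37 → 58 → 89 → 145 → 42 → 20 → 4 → 16  — not happy
52: 52 → 29 → 85 → 89 → 145 → 42 → 20 → 4 → 16 → 37 → 58 → 89  — not happy
53: 53 → 34 → 25 → 29 → 85 → 89 → 145 → 42 → 20 → 4 → 16 → 37 → 58 → 89  — not happy
happy: 49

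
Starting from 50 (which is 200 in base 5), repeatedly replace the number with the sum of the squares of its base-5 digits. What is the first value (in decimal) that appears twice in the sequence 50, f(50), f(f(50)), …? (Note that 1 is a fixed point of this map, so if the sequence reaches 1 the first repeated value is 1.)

50 = (2,0,0)_5 → 2² + 0² + 0² = 4 + 0 + 0 = 4
4 = (4)_5 → 4² = 16
16 = (3,1)_5 → 3² + 1² = 9 + 1 = 10
10 = (2,0)_5 → 2² + 0² = 4 + 0 = 4  — 4 already appeared earlier.

4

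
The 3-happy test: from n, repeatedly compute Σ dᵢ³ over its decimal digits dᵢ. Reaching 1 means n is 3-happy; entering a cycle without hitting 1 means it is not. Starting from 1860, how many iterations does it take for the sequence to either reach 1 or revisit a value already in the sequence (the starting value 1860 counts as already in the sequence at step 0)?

1860 → 1³ + 8³ + 6³ + 0³ = 729
729 → 7³ + 2³ + 9³ = 1080
1080 → 1³ + 0³ + 8³ + 0³ = 513
513 → 5³ + 1³ + 3³ = 153
153 → 1³ + 5³ + 3³ = 153  — 153 repeats.
That took 5 steps.

5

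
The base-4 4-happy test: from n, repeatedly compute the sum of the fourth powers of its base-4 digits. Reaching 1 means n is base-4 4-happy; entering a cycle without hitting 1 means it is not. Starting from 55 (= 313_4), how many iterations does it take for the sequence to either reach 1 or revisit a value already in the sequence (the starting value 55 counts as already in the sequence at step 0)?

55 = (3,1,3)_4 → 3⁴ + 1⁴ + 3⁴ = 163
163 = (2,2,0,3)_4 → 2⁴ + 2⁴ + 0⁴ + 3⁴ = 113
113 = (1,3,0,1)_4 → 1⁴ + 3⁴ + 0⁴ + 1⁴ = 83
83 = (1,1,0,3)_4 → 1⁴ + 1⁴ + 0⁴ + 3⁴ = 83  — 83 repeats.
That took 4 steps.

4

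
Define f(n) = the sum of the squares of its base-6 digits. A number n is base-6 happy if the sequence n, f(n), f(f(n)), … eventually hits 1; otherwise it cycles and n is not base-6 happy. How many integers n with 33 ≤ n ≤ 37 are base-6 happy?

33: 33 → 34 → 41 → 26 → 20 → 13 → 5 → 25 → 17 → 29 → 41  (repeats 41)
34: 34 → 41 → 26 → 20 → 13 → 5 → 25 → 17 → 29 → 41  (repeats 41)
35: 35 → 50 → 9 → 10 → 17 → 29 → 41 → 26 → 20 → 13 → 5 → 25 → 17  (repeats 17)
36: 36 → 1  (reaches 1)
37: 37 → 2 → 4 → 16 → 20 → 13 → 5 → 25 → 17 → 29 → 41 → 26 → 20  (repeats 20)
base-6 happy: 36

1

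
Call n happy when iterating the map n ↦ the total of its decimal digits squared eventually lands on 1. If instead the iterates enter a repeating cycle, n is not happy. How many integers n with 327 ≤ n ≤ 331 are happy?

327: 327 → 62 → 40 → 16 → 37 → 58 → 89 → 145 → 42 → 20 → 4 → 16  — not happy
328: 328 → 77 → 98 → 145 → 42 → 20 → 4 → 16 → 37 → 58 → 89 → 145  — not happy
329: 329 → 94 → 97 → 130 → 10 → 1  — happy
330: 330 → 18 → 65 → 61 → 37 → 58 → 89 → 145 → 42 → 20 → 4 → 16 → 37  — not happy
331: 331 → 19 → 82 → 68 → 100 → 1  — happy
happy: 329, 331

2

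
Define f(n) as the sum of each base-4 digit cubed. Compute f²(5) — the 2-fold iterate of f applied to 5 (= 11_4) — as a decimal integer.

8

5 = (1,1)_4 → 1³ + 1³ = 1 + 1 = 2
2 = (2)_4 → 2³ = 8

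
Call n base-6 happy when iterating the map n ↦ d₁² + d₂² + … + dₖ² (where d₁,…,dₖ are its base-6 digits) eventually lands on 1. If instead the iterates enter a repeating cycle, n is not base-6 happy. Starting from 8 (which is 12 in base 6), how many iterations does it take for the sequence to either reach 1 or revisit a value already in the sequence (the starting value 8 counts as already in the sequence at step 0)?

8 = (1,2)_6 → 1² + 2² = 1 + 4 = 5
5 = (5)_6 → 5² = 25
25 = (4,1)_6 → 4² + 1² = 16 + 1 = 17
17 = (2,5)_6 → 2² + 5² = 4 + 25 = 29
29 = (4,5)_6 → 4² + 5² = 16 + 25 = 41
41 = (1,0,5)_6 → 1² + 0² + 5² = 1 + 0 + 25 = 26
26 = (4,2)_6 → 4² + 2² = 16 + 4 = 20
20 = (3,2)_6 → 3² + 2² = 9 + 4 = 13
13 = (2,1)_6 → 2² + 1² = 4 + 1 = 5  — 5 repeats.
That took 9 steps.

9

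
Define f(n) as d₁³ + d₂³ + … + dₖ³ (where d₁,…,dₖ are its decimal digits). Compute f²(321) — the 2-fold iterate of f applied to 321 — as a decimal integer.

243

321 → 3³ + 2³ + 1³ = 27 + 8 + 1 = 36
36 → 3³ + 6³ = 27 + 216 = 243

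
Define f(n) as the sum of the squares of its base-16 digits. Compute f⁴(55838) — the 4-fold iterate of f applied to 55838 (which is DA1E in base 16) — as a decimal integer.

69

55838 = (13,10,1,14)_16 → 466
466 = (1,13,2)_16 → 174
174 = (10,14)_16 → 296
296 = (1,2,8)_16 → 69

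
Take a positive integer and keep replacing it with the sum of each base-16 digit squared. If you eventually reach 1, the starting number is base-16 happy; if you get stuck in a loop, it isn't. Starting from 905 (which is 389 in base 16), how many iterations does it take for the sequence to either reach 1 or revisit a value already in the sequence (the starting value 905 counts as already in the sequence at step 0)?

8

905 = (3,8,9)_16 → 3² + 8² + 9² = 9 + 64 + 81 = 154
154 = (9,10)_16 → 9² + 10² = 81 + 100 = 181
181 = (11,5)_16 → 11² + 5² = 121 + 25 = 146
146 = (9,2)_16 → 9² + 2² = 81 + 4 = 85
85 = (5,5)_16 → 5² + 5² = 25 + 25 = 50
50 = (3,2)_16 → 3² + 2² = 9 + 4 = 13
13 = (13)_16 → 13² = 169
169 = (10,9)_16 → 10² + 9² = 100 + 81 = 181  — 181 repeats.
That took 8 steps.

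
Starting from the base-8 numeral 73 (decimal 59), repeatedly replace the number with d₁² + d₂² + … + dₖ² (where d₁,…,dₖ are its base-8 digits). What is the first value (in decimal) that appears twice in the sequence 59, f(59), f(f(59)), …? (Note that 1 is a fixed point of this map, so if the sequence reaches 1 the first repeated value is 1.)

16

59 = (7,3)_8 → 58
58 = (7,2)_8 → 53
53 = (6,5)_8 → 61
61 = (7,5)_8 → 74
74 = (1,1,2)_8 → 6
6 = (6)_8 → 36
36 = (4,4)_8 → 32
32 = (4,0)_8 → 16
16 = (2,0)_8 → 4
4 = (4)_8 → 16  — 16 already appeared earlier.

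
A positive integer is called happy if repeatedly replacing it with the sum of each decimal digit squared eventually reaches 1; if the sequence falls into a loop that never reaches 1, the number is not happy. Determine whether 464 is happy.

happy

464 → 4² + 6² + 4² = 16 + 36 + 16 = 68
68 → 6² + 8² = 36 + 64 = 100
100 → 1² + 0² + 0² = 1 + 0 + 0 = 1  — reached 1.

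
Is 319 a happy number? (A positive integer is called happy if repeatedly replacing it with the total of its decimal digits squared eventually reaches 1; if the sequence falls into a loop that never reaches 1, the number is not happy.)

319 → 91
91 → 82
82 → 68
68 → 100
100 → 1  — reached 1.

happy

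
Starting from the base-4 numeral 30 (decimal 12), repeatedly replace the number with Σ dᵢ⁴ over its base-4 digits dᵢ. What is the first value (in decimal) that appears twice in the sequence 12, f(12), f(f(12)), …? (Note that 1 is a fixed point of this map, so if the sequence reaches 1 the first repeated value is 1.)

12 = (3,0)_4 → 3⁴ + 0⁴ = 81 + 0 = 81
81 = (1,1,0,1)_4 → 1⁴ + 1⁴ + 0⁴ + 1⁴ = 1 + 1 + 0 + 1 = 3
3 = (3)_4 → 3⁴ = 81  — 81 already appeared earlier.

81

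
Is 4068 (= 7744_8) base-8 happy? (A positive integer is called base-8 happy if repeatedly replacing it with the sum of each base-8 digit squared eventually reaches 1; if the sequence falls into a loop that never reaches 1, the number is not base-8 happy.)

base-8 happy

4068 = (7,7,4,4)_8 → 7² + 7² + 4² + 4² = 49 + 49 + 16 + 16 = 130
130 = (2,0,2)_8 → 2² + 0² + 2² = 4 + 0 + 4 = 8
8 = (1,0)_8 → 1² + 0² = 1 + 0 = 1  — reached 1.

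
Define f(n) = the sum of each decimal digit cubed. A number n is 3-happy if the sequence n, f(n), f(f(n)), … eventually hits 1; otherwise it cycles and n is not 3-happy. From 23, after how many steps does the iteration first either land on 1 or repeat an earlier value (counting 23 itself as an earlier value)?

8

23 → 2³ + 3³ = 35
35 → 3³ + 5³ = 152
152 → 1³ + 5³ + 2³ = 134
134 → 1³ + 3³ + 4³ = 92
92 → 9³ + 2³ = 737
737 → 7³ + 3³ + 7³ = 713
713 → 7³ + 1³ + 3³ = 371
371 → 3³ + 7³ + 1³ = 371  — 371 repeats.
That took 8 steps.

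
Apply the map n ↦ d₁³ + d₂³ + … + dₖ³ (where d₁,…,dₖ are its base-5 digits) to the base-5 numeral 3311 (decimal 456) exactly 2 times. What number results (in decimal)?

10

456 = (3,3,1,1)_5 → 3³ + 3³ + 1³ + 1³ = 27 + 27 + 1 + 1 = 56
56 = (2,1,1)_5 → 2³ + 1³ + 1³ = 8 + 1 + 1 = 10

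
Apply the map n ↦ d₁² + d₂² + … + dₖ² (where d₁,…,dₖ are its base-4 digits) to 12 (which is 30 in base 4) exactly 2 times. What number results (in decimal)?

12 = (3,0)_4 → 3² + 0² = 9 + 0 = 9
9 = (2,1)_4 → 2² + 1² = 4 + 1 = 5

5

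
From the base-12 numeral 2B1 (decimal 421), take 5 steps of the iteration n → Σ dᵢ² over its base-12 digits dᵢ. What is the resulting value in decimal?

421 = (2,11,1)_12 → 126
126 = (10,6)_12 → 136
136 = (11,4)_12 → 137
137 = (11,5)_12 → 146
146 = (1,0,2)_12 → 5

5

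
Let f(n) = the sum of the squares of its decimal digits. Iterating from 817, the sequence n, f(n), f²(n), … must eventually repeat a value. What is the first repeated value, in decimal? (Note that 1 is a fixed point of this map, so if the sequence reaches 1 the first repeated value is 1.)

817 → 8² + 1² + 7² = 64 + 1 + 49 = 114
114 → 1² + 1² + 4² = 1 + 1 + 16 = 18
18 → 1² + 8² = 1 + 64 = 65
65 → 6² + 5² = 36 + 25 = 61
61 → 6² + 1² = 36 + 1 = 37
37 → 3² + 7² = 9 + 49 = 58
58 → 5² + 8² = 25 + 64 = 89
89 → 8² + 9² = 64 + 81 = 145
145 → 1² + 4² + 5² = 1 + 16 + 25 = 42
42 → 4² + 2² = 16 + 4 = 20
20 → 2² + 0² = 4 + 0 = 4
4 → 4² = 16
16 → 1² + 6² = 1 + 36 = 37  — 37 already appeared earlier.

37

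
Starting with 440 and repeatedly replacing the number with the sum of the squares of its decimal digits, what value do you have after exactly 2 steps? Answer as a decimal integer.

13

440 → 4² + 4² + 0² = 16 + 16 + 0 = 32
32 → 3² + 2² = 9 + 4 = 13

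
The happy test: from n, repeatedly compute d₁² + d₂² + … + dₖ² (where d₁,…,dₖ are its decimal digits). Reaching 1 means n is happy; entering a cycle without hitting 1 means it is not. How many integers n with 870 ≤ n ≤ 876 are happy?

1

870: 870 → 113 → 11 → 2 → 4 → 16 → 37 → 58 → 89 → 145 → 42 → 20 → 4  (repeats 4)
871: 871 → 114 → 18 → 65 → 61 → 37 → 58 → 89 → 145 → 42 → 20 → 4 → 16 → 37  (repeats 37)
872: 872 → 117 → 51 → 26 → 40 → 16 → 37 → 58 → 89 → 145 → 42 → 20 → 4 → 16  (repeats 16)
873: 873 → 122 → 9 → 81 → 65 → 61 → 37 → 58 → 89 → 145 → 42 → 20 → 4 → 16 → 37  (repeats 37)
874: 874 → 129 → 86 → 100 → 1  (reaches 1)
875: 875 → 138 → 74 → 65 → 61 → 37 → 58 → 89 → 145 → 42 → 20 → 4 → 16 → 37  (repeats 37)
876: 876 → 149 → 98 → 145 → 42 → 20 → 4 → 16 → 37 → 58 → 89 → 145  (repeats 145)
happy: 874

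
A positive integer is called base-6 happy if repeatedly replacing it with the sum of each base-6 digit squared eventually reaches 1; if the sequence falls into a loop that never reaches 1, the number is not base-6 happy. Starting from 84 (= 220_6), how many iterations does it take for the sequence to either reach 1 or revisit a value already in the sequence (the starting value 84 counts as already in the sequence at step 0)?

10

84 = (2,2,0)_6 → 2² + 2² + 0² = 8
8 = (1,2)_6 → 1² + 2² = 5
5 = (5)_6 → 5² = 25
25 = (4,1)_6 → 4² + 1² = 17
17 = (2,5)_6 → 2² + 5² = 29
29 = (4,5)_6 → 4² + 5² = 41
41 = (1,0,5)_6 → 1² + 0² + 5² = 26
26 = (4,2)_6 → 4² + 2² = 20
20 = (3,2)_6 → 3² + 2² = 13
13 = (2,1)_6 → 2² + 1² = 5  — 5 repeats.
That took 10 steps.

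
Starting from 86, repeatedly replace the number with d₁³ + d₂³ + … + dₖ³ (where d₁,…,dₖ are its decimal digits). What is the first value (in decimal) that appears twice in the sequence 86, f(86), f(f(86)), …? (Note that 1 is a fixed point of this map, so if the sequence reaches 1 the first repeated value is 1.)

86 → 8³ + 6³ = 728
728 → 7³ + 2³ + 8³ = 863
863 → 8³ + 6³ + 3³ = 755
755 → 7³ + 5³ + 5³ = 593
593 → 5³ + 9³ + 3³ = 881
881 → 8³ + 8³ + 1³ = 1025
1025 → 1³ + 0³ + 2³ + 5³ = 134
134 → 1³ + 3³ + 4³ = 92
92 → 9³ + 2³ = 737
737 → 7³ + 3³ + 7³ = 713
713 → 7³ + 1³ + 3³ = 371
371 → 3³ + 7³ + 1³ = 371  — 371 already appeared earlier.

371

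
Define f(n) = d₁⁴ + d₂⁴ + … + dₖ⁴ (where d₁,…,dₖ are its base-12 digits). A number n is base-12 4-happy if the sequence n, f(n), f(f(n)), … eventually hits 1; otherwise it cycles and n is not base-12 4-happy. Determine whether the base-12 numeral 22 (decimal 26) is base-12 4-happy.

not base-12 4-happy

26 = (2,2)_12 → 32
32 = (2,8)_12 → 4112
4112 = (2,4,6,8)_12 → 5664
5664 = (3,3,4,0)_12 → 418
418 = (2,10,10)_12 → 20016
20016 = (11,7,0,0)_12 → 17042
17042 = (9,10,4,2)_12 → 16833
16833 = (9,8,10,9)_12 → 27218
27218 = (1,3,9,0,2)_12 → 6659
6659 = (3,10,2,11)_12 → 24738
24738 = (1,2,3,9,6)_12 → 7955
7955 = (4,7,2,11)_12 → 17314
17314 = (10,0,2,10)_12 → 20016  — 20016 already seen; the sequence cycles without reaching 1.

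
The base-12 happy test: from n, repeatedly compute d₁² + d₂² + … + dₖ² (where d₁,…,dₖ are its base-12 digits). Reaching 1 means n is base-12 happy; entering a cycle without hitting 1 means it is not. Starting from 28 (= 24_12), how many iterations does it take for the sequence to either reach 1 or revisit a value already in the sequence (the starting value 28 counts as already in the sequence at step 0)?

28 = (2,4)_12 → 20
20 = (1,8)_12 → 65
65 = (5,5)_12 → 50
50 = (4,2)_12 → 20  — 20 repeats.
That took 4 steps.

4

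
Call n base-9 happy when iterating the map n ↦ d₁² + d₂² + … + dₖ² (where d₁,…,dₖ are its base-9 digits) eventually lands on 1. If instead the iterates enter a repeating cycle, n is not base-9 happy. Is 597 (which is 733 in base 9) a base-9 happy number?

not base-9 happy

597 = (7,3,3)_9 → 7² + 3² + 3² = 67
67 = (7,4)_9 → 7² + 4² = 65
65 = (7,2)_9 → 7² + 2² = 53
53 = (5,8)_9 → 5² + 8² = 89
89 = (1,0,8)_9 → 1² + 0² + 8² = 65  — 65 already seen; the sequence cycles without reaching 1.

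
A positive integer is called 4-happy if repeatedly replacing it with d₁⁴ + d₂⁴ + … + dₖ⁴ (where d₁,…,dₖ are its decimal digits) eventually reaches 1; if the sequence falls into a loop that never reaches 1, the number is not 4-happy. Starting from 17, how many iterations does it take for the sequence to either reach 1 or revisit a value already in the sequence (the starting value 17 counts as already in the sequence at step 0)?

4

17 → 1⁴ + 7⁴ = 2402
2402 → 2⁴ + 4⁴ + 0⁴ + 2⁴ = 288
288 → 2⁴ + 8⁴ + 8⁴ = 8208
8208 → 8⁴ + 2⁴ + 0⁴ + 8⁴ = 8208  — 8208 repeats.
That took 4 steps.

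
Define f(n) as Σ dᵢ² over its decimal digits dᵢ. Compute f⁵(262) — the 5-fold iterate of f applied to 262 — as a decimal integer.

1

262 → 2² + 6² + 2² = 44
44 → 4² + 4² = 32
32 → 3² + 2² = 13
13 → 1² + 3² = 10
10 → 1² + 0² = 1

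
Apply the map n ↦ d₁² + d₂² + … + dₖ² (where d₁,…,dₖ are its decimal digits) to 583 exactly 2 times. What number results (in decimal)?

145

583 → 5² + 8² + 3² = 98
98 → 9² + 8² = 145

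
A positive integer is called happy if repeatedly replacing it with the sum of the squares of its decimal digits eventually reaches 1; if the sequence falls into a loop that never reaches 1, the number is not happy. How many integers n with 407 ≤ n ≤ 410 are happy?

407: 407 → 65 → 61 → 37 → 58 → 89 → 145 → 42 → 20 → 4 → 16 → 37  — not happy
408: 408 → 80 → 64 → 52 → 29 → 85 → 89 → 145 → 42 → 20 → 4 → 16 → 37 → 58 → 89  — not happy
409: 409 → 97 → 130 → 10 → 1  — happy
410: 410 → 17 → 50 → 25 → 29 → 85 → 89 → 145 → 42 → 20 → 4 → 16 → 37 → 58 → 89  — not happy
happy: 409

1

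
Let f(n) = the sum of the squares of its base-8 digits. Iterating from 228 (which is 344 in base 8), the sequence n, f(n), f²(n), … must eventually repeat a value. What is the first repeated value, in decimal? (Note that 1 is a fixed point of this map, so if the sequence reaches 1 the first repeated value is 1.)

26

228 = (3,4,4)_8 → 3² + 4² + 4² = 41
41 = (5,1)_8 → 5² + 1² = 26
26 = (3,2)_8 → 3² + 2² = 13
13 = (1,5)_8 → 1² + 5² = 26  — 26 already appeared earlier.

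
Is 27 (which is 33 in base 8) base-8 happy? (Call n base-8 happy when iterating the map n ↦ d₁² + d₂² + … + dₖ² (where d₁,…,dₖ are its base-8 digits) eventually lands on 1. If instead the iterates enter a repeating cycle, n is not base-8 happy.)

27 = (3,3)_8 → 3² + 3² = 9 + 9 = 18
18 = (2,2)_8 → 2² + 2² = 4 + 4 = 8
8 = (1,0)_8 → 1² + 0² = 1 + 0 = 1  — reached 1.

base-8 happy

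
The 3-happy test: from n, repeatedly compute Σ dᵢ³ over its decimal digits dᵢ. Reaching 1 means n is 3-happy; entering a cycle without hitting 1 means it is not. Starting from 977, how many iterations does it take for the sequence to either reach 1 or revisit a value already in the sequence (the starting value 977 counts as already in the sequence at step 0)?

5

977 → 9³ + 7³ + 7³ = 729 + 343 + 343 = 1415
1415 → 1³ + 4³ + 1³ + 5³ = 1 + 64 + 1 + 125 = 191
191 → 1³ + 9³ + 1³ = 1 + 729 + 1 = 731
731 → 7³ + 3³ + 1³ = 343 + 27 + 1 = 371
371 → 3³ + 7³ + 1³ = 27 + 343 + 1 = 371  — 371 repeats.
That took 5 steps.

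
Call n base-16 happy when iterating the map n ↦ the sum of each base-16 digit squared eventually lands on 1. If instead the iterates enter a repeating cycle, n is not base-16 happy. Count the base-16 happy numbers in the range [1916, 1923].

4

1916: 1916 → 242 → 229 → 221 → 338 → 30 → 197 → 169 → 181 → 146 → 85 → 50 → 13 → 169  — not base-16 happy
1917: 1917 → 267 → 122 → 149 → 106 → 136 → 128 → 64 → 16 → 1  — base-16 happy
1918: 1918 → 294 → 41 → 85 → 50 → 13 → 169 → 181 → 146 → 85  — not base-16 happy
1919: 1919 → 323 → 26 → 101 → 61 → 178 → 125 → 218 → 269 → 170 → 200 → 208 → 169 → 181 → 146 → 85 → 50 → 13 → 169  — not base-16 happy
1920: 1920 → 113 → 50 → 13 → 169 → 181 → 146 → 85 → 50  — not base-16 happy
1921: 1921 → 114 → 53 → 34 → 8 → 64 → 16 → 1  — base-16 happy
1922: 1922 → 117 → 74 → 116 → 65 → 17 → 2 → 4 → 16 → 1  — base-16 happy
1923: 1923 → 122 → 149 → 106 → 136 → 128 → 64 → 16 → 1  — base-16 happy
base-16 happy: 1917, 1921, 1922, 1923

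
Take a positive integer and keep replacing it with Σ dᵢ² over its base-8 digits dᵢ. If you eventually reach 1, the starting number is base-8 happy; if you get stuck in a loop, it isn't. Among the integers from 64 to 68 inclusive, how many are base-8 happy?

1

64: 64 → 1  (reaches 1)
65: 65 → 2 → 4 → 16 → 4  (repeats 4)
66: 66 → 5 → 25 → 10 → 5  (repeats 5)
67: 67 → 10 → 5 → 25 → 10  (repeats 10)
68: 68 → 17 → 5 → 25 → 10 → 5  (repeats 5)
base-8 happy: 64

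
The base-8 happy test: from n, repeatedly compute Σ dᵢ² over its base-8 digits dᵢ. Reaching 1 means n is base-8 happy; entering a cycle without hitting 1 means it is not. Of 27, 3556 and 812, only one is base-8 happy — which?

27: 27 → 18 → 8 → 1  — reaches 1 (base-8 happy)
3556: 3556 → 117 → 62 → 85 → 30 → 45 → 50 → 40 → 25 → 10 → 5 → 25  — repeats 25 (not base-8 happy)
812: 812 → 58 → 53 → 61 → 74 → 6 → 36 → 32 → 16 → 4 → 16  — repeats 16 (not base-8 happy)

27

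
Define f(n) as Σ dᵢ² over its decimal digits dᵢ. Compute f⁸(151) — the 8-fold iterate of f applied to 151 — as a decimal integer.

145

151 → 1² + 5² + 1² = 27
27 → 2² + 7² = 53
53 → 5² + 3² = 34
34 → 3² + 4² = 25
25 → 2² + 5² = 29
29 → 2² + 9² = 85
85 → 8² + 5² = 89
89 → 8² + 9² = 145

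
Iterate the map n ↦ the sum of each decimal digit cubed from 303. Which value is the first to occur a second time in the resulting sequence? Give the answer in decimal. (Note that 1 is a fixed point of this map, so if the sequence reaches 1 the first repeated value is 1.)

153

303 → 54
54 → 189
189 → 1242
1242 → 81
81 → 513
513 → 153
153 → 153  — 153 already appeared earlier.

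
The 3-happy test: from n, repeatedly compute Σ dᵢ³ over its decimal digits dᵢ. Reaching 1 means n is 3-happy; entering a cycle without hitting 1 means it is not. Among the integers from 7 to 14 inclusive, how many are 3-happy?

1

7: 7 → 343 → 118 → 514 → 190 → 730 → 370 → 370  — not 3-happy
8: 8 → 512 → 134 → 92 → 737 → 713 → 371 → 371  — not 3-happy
9: 9 → 729 → 1080 → 513 → 153 → 153  — not 3-happy
10: 10 → 1  — 3-happy
11: 11 → 2 → 8 → 512 → 134 → 92 → 737 → 713 → 371 → 371  — not 3-happy
12: 12 → 9 → 729 → 1080 → 513 → 153 → 153  — not 3-happy
13: 13 → 28 → 520 → 133 → 55 → 250 → 133  — not 3-happy
14: 14 → 65 → 341 → 92 → 737 → 713 → 371 → 371  — not 3-happy
3-happy: 10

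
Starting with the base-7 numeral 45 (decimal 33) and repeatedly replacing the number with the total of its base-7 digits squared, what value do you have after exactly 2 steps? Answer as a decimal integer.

33 = (4,5)_7 → 4² + 5² = 16 + 25 = 41
41 = (5,6)_7 → 5² + 6² = 25 + 36 = 61

61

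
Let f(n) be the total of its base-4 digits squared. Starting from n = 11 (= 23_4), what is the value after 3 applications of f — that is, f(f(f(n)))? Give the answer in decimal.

8

11 = (2,3)_4 → 2² + 3² = 4 + 9 = 13
13 = (3,1)_4 → 3² + 1² = 9 + 1 = 10
10 = (2,2)_4 → 2² + 2² = 4 + 4 = 8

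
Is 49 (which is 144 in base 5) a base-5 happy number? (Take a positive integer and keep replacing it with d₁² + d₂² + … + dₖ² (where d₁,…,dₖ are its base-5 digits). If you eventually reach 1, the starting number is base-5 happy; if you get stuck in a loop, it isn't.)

base-5 happy

49 = (1,4,4)_5 → 1² + 4² + 4² = 33
33 = (1,1,3)_5 → 1² + 1² + 3² = 11
11 = (2,1)_5 → 2² + 1² = 5
5 = (1,0)_5 → 1² + 0² = 1  — reached 1.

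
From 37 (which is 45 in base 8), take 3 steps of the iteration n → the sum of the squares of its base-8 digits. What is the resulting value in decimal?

13

37 = (4,5)_8 → 4² + 5² = 16 + 25 = 41
41 = (5,1)_8 → 5² + 1² = 25 + 1 = 26
26 = (3,2)_8 → 3² + 2² = 9 + 4 = 13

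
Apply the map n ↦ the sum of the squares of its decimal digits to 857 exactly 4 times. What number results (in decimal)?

61

857 → 8² + 5² + 7² = 138
138 → 1² + 3² + 8² = 74
74 → 7² + 4² = 65
65 → 6² + 5² = 61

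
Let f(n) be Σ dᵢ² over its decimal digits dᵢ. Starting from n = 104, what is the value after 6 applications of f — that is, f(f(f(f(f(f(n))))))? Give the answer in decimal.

104 → 1² + 0² + 4² = 1 + 0 + 16 = 17
17 → 1² + 7² = 1 + 49 = 50
50 → 5² + 0² = 25 + 0 = 25
25 → 2² + 5² = 4 + 25 = 29
29 → 2² + 9² = 4 + 81 = 85
85 → 8² + 5² = 64 + 25 = 89

89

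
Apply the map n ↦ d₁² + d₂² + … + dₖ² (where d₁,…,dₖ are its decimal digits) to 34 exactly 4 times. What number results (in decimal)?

34 → 25
25 → 29
29 → 85
85 → 89

89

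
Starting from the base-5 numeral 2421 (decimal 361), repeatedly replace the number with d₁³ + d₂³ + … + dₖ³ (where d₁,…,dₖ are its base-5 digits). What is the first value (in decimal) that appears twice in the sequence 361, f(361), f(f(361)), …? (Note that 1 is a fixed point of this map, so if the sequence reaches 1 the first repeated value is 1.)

361 = (2,4,2,1)_5 → 2³ + 4³ + 2³ + 1³ = 8 + 64 + 8 + 1 = 81
81 = (3,1,1)_5 → 3³ + 1³ + 1³ = 27 + 1 + 1 = 29
29 = (1,0,4)_5 → 1³ + 0³ + 4³ = 1 + 0 + 64 = 65
65 = (2,3,0)_5 → 2³ + 3³ + 0³ = 8 + 27 + 0 = 35
35 = (1,2,0)_5 → 1³ + 2³ + 0³ = 1 + 8 + 0 = 9
9 = (1,4)_5 → 1³ + 4³ = 1 + 64 = 65  — 65 already appeared earlier.

65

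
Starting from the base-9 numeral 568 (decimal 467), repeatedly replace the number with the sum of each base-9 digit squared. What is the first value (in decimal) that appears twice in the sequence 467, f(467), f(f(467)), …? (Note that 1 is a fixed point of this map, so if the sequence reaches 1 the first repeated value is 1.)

1

467 = (5,6,8)_9 → 5² + 6² + 8² = 25 + 36 + 64 = 125
125 = (1,4,8)_9 → 1² + 4² + 8² = 1 + 16 + 64 = 81
81 = (1,0,0)_9 → 1² + 0² + 0² = 1 + 0 + 0 = 1  — reached the fixed point 1.
1 → 1, so 1 is the first repeated value.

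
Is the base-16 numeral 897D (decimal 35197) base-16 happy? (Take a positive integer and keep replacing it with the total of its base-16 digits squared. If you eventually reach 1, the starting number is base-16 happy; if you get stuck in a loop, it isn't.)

35197 = (8,9,7,13)_16 → 8² + 9² + 7² + 13² = 363
363 = (1,6,11)_16 → 1² + 6² + 11² = 158
158 = (9,14)_16 → 9² + 14² = 277
277 = (1,1,5)_16 → 1² + 1² + 5² = 27
27 = (1,11)_16 → 1² + 11² = 122
122 = (7,10)_16 → 7² + 10² = 149
149 = (9,5)_16 → 9² + 5² = 106
106 = (6,10)_16 → 6² + 10² = 136
136 = (8,8)_16 → 8² + 8² = 128
128 = (8,0)_16 → 8² + 0² = 64
64 = (4,0)_16 → 4² + 0² = 16
16 = (1,0)_16 → 1² + 0² = 1  — reached 1.

base-16 happy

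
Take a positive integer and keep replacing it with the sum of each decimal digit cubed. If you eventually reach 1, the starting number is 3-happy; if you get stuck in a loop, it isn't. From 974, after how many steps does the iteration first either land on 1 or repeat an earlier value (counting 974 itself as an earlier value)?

6

974 → 9³ + 7³ + 4³ = 729 + 343 + 64 = 1136
1136 → 1³ + 1³ + 3³ + 6³ = 1 + 1 + 27 + 216 = 245
245 → 2³ + 4³ + 5³ = 8 + 64 + 125 = 197
197 → 1³ + 9³ + 7³ = 1 + 729 + 343 = 1073
1073 → 1³ + 0³ + 7³ + 3³ = 1 + 0 + 343 + 27 = 371
371 → 3³ + 7³ + 1³ = 27 + 343 + 1 = 371  — 371 repeats.
That took 6 steps.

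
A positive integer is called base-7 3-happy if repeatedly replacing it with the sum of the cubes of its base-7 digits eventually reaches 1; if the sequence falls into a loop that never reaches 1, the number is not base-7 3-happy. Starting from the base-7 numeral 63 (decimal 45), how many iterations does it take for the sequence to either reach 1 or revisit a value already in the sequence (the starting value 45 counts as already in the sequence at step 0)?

6

45 = (6,3)_7 → 6³ + 3³ = 216 + 27 = 243
243 = (4,6,5)_7 → 4³ + 6³ + 5³ = 64 + 216 + 125 = 405
405 = (1,1,1,6)_7 → 1³ + 1³ + 1³ + 6³ = 1 + 1 + 1 + 216 = 219
219 = (4,3,2)_7 → 4³ + 3³ + 2³ = 64 + 27 + 8 = 99
99 = (2,0,1)_7 → 2³ + 0³ + 1³ = 8 + 0 + 1 = 9
9 = (1,2)_7 → 1³ + 2³ = 1 + 8 = 9  — 9 repeats.
That took 6 steps.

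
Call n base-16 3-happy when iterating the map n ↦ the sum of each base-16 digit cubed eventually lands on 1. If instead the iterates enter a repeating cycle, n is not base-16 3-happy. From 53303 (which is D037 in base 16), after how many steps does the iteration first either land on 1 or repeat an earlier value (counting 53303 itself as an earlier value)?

6

53303 = (13,0,3,7)_16 → 2567
2567 = (10,0,7)_16 → 1343
1343 = (5,3,15)_16 → 3527
3527 = (13,12,7)_16 → 4268
4268 = (1,0,10,12)_16 → 2729
2729 = (10,10,9)_16 → 2729  — 2729 repeats.
That took 6 steps.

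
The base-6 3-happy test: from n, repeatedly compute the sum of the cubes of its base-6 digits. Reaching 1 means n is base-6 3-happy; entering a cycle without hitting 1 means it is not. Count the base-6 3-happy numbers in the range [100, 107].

100: 100 → 136 → 155 → 190 → 190  (repeats 190)
101: 101 → 197 → 258 → 3 → 27 → 91 → 36 → 1  (reaches 1)
102: 102 → 133 → 92 → 43 → 3 → 27 → 91 → 36 → 1  (reaches 1)
103: 103 → 134 → 99 → 99  (repeats 99)
104: 104 → 141 → 179 → 314 → 81 → 36 → 1  (reaches 1)
105: 105 → 160 → 136 → 155 → 190 → 190  (repeats 190)
106: 106 → 197 → 258 → 3 → 27 → 91 → 36 → 1  (reaches 1)
107: 107 → 258 → 3 → 27 → 91 → 36 → 1  (reaches 1)
base-6 3-happy: 101, 102, 104, 106, 107

5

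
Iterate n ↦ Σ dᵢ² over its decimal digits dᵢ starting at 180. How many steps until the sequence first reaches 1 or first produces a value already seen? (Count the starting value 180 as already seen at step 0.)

11

180 → 65
65 → 61
61 → 37
37 → 58
58 → 89
89 → 145
145 → 42
42 → 20
20 → 4
4 → 16
16 → 37  — 37 repeats.
That took 11 steps.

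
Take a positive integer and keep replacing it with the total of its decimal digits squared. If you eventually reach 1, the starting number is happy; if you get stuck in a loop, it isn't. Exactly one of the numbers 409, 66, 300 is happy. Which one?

409

409: 409 → 97 → 130 → 10 → 1  — reaches 1 (happy)
66: 66 → 72 → 53 → 34 → 25 → 29 → 85 → 89 → 145 → 42 → 20 → 4 → 16 → 37 → 58 → 89  — repeats 89 (not happy)
300: 300 → 9 → 81 → 65 → 61 → 37 → 58 → 89 → 145 → 42 → 20 → 4 → 16 → 37  — repeats 37 (not happy)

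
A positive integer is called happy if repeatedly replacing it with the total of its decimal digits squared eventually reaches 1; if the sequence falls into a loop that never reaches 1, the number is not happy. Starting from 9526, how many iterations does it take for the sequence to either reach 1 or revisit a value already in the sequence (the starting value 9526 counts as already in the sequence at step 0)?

9526 → 9² + 5² + 2² + 6² = 146
146 → 1² + 4² + 6² = 53
53 → 5² + 3² = 34
34 → 3² + 4² = 25
25 → 2² + 5² = 29
29 → 2² + 9² = 85
85 → 8² + 5² = 89
89 → 8² + 9² = 145
145 → 1² + 4² + 5² = 42
42 → 4² + 2² = 20
20 → 2² + 0² = 4
4 → 4² = 16
16 → 1² + 6² = 37
37 → 3² + 7² = 58
58 → 5² + 8² = 89  — 89 repeats.
That took 15 steps.

15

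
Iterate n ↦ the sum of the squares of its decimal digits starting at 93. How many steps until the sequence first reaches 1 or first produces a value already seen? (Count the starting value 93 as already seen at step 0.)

13

93 → 9² + 3² = 90
90 → 9² + 0² = 81
81 → 8² + 1² = 65
65 → 6² + 5² = 61
61 → 6² + 1² = 37
37 → 3² + 7² = 58
58 → 5² + 8² = 89
89 → 8² + 9² = 145
145 → 1² + 4² + 5² = 42
42 → 4² + 2² = 20
20 → 2² + 0² = 4
4 → 4² = 16
16 → 1² + 6² = 37  — 37 repeats.
That took 13 steps.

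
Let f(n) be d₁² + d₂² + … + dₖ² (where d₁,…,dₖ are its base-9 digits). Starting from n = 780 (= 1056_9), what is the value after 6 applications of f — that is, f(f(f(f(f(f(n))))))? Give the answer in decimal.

50

780 = (1,0,5,6)_9 → 1² + 0² + 5² + 6² = 1 + 0 + 25 + 36 = 62
62 = (6,8)_9 → 6² + 8² = 36 + 64 = 100
100 = (1,2,1)_9 → 1² + 2² + 1² = 1 + 4 + 1 = 6
6 = (6)_9 → 6² = 36
36 = (4,0)_9 → 4² + 0² = 16 + 0 = 16
16 = (1,7)_9 → 1² + 7² = 1 + 49 = 50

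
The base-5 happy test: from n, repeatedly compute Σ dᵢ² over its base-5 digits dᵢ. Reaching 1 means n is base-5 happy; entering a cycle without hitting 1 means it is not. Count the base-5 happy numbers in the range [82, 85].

1

82: 82 → 14 → 20 → 16 → 10 → 4 → 16  (repeats 16)
83: 83 → 19 → 25 → 1  (reaches 1)
84: 84 → 26 → 2 → 4 → 16 → 10 → 4  (repeats 4)
85: 85 → 13 → 13  (repeats 13)
base-5 happy: 83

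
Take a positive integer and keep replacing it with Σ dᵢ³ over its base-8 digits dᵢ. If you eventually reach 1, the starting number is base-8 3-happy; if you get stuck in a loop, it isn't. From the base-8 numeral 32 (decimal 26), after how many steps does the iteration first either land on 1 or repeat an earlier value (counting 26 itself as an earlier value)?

9

26 = (3,2)_8 → 3³ + 2³ = 27 + 8 = 35
35 = (4,3)_8 → 4³ + 3³ = 64 + 27 = 91
91 = (1,3,3)_8 → 1³ + 3³ + 3³ = 1 + 27 + 27 = 55
55 = (6,7)_8 → 6³ + 7³ = 216 + 343 = 559
559 = (1,0,5,7)_8 → 1³ + 0³ + 5³ + 7³ = 1 + 0 + 125 + 343 = 469
469 = (7,2,5)_8 → 7³ + 2³ + 5³ = 343 + 8 + 125 = 476
476 = (7,3,4)_8 → 7³ + 3³ + 4³ = 343 + 27 + 64 = 434
434 = (6,6,2)_8 → 6³ + 6³ + 2³ = 216 + 216 + 8 = 440
440 = (6,7,0)_8 → 6³ + 7³ + 0³ = 216 + 343 + 0 = 559  — 559 repeats.
That took 9 steps.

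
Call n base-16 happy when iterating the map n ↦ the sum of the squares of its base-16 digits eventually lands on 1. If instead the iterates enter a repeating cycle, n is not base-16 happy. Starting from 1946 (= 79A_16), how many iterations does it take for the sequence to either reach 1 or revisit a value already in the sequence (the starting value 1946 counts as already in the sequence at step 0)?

8

1946 = (7,9,10)_16 → 230
230 = (14,6)_16 → 232
232 = (14,8)_16 → 260
260 = (1,0,4)_16 → 17
17 = (1,1)_16 → 2
2 = (2)_16 → 4
4 = (4)_16 → 16
16 = (1,0)_16 → 1  — reached 1.
That took 8 steps.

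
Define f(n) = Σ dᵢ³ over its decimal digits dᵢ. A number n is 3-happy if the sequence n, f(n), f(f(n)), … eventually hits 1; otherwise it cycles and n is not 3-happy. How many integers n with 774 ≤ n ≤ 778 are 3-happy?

774: 774 → 750 → 468 → 792 → 1080 → 513 → 153 → 153  (repeats 153)
775: 775 → 811 → 514 → 190 → 730 → 370 → 370  (repeats 370)
776: 776 → 902 → 737 → 713 → 371 → 371  (repeats 371)
777: 777 → 1029 → 738 → 882 → 1032 → 36 → 243 → 99 → 1458 → 702 → 351 → 153 → 153  (repeats 153)
778: 778 → 1198 → 1243 → 100 → 1  (reaches 1)
3-happy: 778

1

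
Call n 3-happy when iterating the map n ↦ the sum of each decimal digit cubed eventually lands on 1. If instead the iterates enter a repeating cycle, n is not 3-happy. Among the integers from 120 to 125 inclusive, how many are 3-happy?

120: 120 → 9 → 729 → 1080 → 513 → 153 → 153  — not 3-happy
121: 121 → 10 → 1  — 3-happy
122: 122 → 17 → 344 → 155 → 251 → 134 → 92 → 737 → 713 → 371 → 371  — not 3-happy
123: 123 → 36 → 243 → 99 → 1458 → 702 → 351 → 153 → 153  — not 3-happy
124: 124 → 73 → 370 → 370  — not 3-happy
125: 125 → 134 → 92 → 737 → 713 → 371 → 371  — not 3-happy
3-happy: 121

1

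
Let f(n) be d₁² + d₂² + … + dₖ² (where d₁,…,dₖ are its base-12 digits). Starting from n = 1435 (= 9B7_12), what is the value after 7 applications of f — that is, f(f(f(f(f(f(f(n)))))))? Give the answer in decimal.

1435 = (9,11,7)_12 → 251
251 = (1,8,11)_12 → 186
186 = (1,3,6)_12 → 46
46 = (3,10)_12 → 109
109 = (9,1)_12 → 82
82 = (6,10)_12 → 136
136 = (11,4)_12 → 137

137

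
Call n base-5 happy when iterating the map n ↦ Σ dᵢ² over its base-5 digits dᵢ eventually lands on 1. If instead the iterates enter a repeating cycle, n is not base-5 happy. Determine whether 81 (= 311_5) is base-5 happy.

81 = (3,1,1)_5 → 3² + 1² + 1² = 11
11 = (2,1)_5 → 2² + 1² = 5
5 = (1,0)_5 → 1² + 0² = 1  — reached 1.

base-5 happy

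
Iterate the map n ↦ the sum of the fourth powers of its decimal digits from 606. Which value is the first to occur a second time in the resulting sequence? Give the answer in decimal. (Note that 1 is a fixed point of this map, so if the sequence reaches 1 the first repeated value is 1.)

606 → 6⁴ + 0⁴ + 6⁴ = 1296 + 0 + 1296 = 2592
2592 → 2⁴ + 5⁴ + 9⁴ + 2⁴ = 16 + 625 + 6561 + 16 = 7218
7218 → 7⁴ + 2⁴ + 1⁴ + 8⁴ = 2401 + 16 + 1 + 4096 = 6514
6514 → 6⁴ + 5⁴ + 1⁴ + 4⁴ = 1296 + 625 + 1 + 256 = 2178
2178 → 2⁴ + 1⁴ + 7⁴ + 8⁴ = 16 + 1 + 2401 + 4096 = 6514  — 6514 already appeared earlier.

6514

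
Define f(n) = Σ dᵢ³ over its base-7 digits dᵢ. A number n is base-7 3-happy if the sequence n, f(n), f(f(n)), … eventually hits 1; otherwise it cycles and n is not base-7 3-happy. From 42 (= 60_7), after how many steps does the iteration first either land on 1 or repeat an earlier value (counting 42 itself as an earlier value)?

7

42 = (6,0)_7 → 6³ + 0³ = 216
216 = (4,2,6)_7 → 4³ + 2³ + 6³ = 288
288 = (5,6,1)_7 → 5³ + 6³ + 1³ = 342
342 = (6,6,6)_7 → 6³ + 6³ + 6³ = 648
648 = (1,6,1,4)_7 → 1³ + 6³ + 1³ + 4³ = 282
282 = (5,5,2)_7 → 5³ + 5³ + 2³ = 258
258 = (5,1,6)_7 → 5³ + 1³ + 6³ = 342  — 342 repeats.
That took 7 steps.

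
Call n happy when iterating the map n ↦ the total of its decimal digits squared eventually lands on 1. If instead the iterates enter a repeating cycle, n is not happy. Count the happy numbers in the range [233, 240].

2

233: 233 → 22 → 8 → 64 → 52 → 29 → 85 → 89 → 145 → 42 → 20 → 4 → 16 → 37 → 58 → 89  (repeats 89)
234: 234 → 29 → 85 → 89 → 145 → 42 → 20 → 4 → 16 → 37 → 58 → 89  (repeats 89)
235: 235 → 38 → 73 → 58 → 89 → 145 → 42 → 20 → 4 → 16 → 37 → 58  (repeats 58)
236: 236 → 49 → 97 → 130 → 10 → 1  (reaches 1)
237: 237 → 62 → 40 → 16 → 37 → 58 → 89 → 145 → 42 → 20 → 4 → 16  (repeats 16)
238: 238 → 77 → 98 → 145 → 42 → 20 → 4 → 16 → 37 → 58 → 89 → 145  (repeats 145)
239: 239 → 94 → 97 → 130 → 10 → 1  (reaches 1)
240: 240 → 20 → 4 → 16 → 37 → 58 → 89 → 145 → 42 → 20  (repeats 20)
happy: 236, 239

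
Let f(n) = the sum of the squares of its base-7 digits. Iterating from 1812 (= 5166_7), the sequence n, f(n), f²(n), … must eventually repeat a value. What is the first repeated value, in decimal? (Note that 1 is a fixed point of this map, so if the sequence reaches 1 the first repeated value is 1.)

4

1812 = (5,1,6,6)_7 → 5² + 1² + 6² + 6² = 98
98 = (2,0,0)_7 → 2² + 0² + 0² = 4
4 = (4)_7 → 4² = 16
16 = (2,2)_7 → 2² + 2² = 8
8 = (1,1)_7 → 1² + 1² = 2
2 = (2)_7 → 2² = 4  — 4 already appeared earlier.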